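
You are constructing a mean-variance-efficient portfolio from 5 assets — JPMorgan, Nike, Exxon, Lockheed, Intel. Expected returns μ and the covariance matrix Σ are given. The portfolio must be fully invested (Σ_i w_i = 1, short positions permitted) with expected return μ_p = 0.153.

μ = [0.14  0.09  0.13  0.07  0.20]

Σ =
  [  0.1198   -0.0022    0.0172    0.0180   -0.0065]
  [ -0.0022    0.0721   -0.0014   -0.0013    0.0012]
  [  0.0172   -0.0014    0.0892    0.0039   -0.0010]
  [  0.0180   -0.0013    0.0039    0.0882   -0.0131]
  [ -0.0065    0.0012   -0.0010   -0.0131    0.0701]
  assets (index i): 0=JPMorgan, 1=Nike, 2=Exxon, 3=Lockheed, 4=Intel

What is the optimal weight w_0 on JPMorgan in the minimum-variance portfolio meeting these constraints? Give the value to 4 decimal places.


g=Σ⁻¹μ = [1.0276  1.2704  1.2701  1.0120  3.1338]
h=Σ⁻¹𝟙 = [6.2570  14.1915  9.8775  12.3664  17.0545]
a=μᵀg=1.120909  b=𝟙ᵀg=7.713825  c=𝟙ᵀh=59.746798  D=ac−b²=7.467617
λ₁=(c·0.153−b)/D = (59.746798·0.153−7.713825)/7.467617 = 0.191150
λ₂=(a−b·0.153)/D = (1.120909−7.713825·0.153)/7.467617 = -0.007942
w* = 0.191150·g + -0.007942·h:
  w_0 = 0.191150·1.0276 + -0.007942·6.2570 = 0.1467  (JPMorgan)
  w_1 = 0.191150·1.2704 + -0.007942·14.1915 = 0.1301  (Nike)
  w_2 = 0.191150·1.2701 + -0.007942·9.8775 = 0.1643  (Exxon)
  w_3 = 0.191150·1.0120 + -0.007942·12.3664 = 0.0952  (Lockheed)
  w_4 = 0.191150·3.1338 + -0.007942·17.0545 = 0.4636  (Intel)
Σw_i=1.0000  μᵀw=0.1530
σ²=wᵀΣw=λ₁·μ_p+λ₂ = 0.191150·0.153 + -0.007942 = 0.021304 ≈ 0.0213

0.1467


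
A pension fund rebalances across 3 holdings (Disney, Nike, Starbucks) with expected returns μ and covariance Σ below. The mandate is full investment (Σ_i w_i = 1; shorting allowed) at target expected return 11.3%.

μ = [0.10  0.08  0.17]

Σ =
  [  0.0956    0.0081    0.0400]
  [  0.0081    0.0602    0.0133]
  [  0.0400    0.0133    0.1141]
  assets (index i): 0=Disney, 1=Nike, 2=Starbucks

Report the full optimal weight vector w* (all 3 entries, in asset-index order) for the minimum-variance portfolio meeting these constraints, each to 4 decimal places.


u=Σ⁻¹μ = [0.4532  0.9996  1.2145]
v=Σ⁻¹𝟙 = [7.3444  14.6325  4.4839]
a=μᵀu=0.331756  b=𝟙ᵀu=2.667298  c=𝟙ᵀv=26.460736  D=ac−b²=1.664020
λ₁=(c·0.113−b)/D = (26.460736·0.113−2.667298)/1.664020 = 0.193967
λ₂=(a−b·0.113)/D = (0.331756−2.667298·0.113)/1.664020 = 0.018240
w* = 0.193967·u + 0.018240·v:
  w_0 = 0.193967·0.4532 + 0.018240·7.3444 = 0.2219  (Disney)
  w_1 = 0.193967·0.9996 + 0.018240·14.6325 = 0.4608  (Nike)
  w_2 = 0.193967·1.2145 + 0.018240·4.4839 = 0.3174  (Starbucks)
Σw_i=1.0000  μᵀw=0.1130
σ²=wᵀΣw=λ₁·μ_p+λ₂ = 0.193967·0.113 + 0.018240 = 0.040158 ≈ 0.0402

0.2219  0.4608  0.3174


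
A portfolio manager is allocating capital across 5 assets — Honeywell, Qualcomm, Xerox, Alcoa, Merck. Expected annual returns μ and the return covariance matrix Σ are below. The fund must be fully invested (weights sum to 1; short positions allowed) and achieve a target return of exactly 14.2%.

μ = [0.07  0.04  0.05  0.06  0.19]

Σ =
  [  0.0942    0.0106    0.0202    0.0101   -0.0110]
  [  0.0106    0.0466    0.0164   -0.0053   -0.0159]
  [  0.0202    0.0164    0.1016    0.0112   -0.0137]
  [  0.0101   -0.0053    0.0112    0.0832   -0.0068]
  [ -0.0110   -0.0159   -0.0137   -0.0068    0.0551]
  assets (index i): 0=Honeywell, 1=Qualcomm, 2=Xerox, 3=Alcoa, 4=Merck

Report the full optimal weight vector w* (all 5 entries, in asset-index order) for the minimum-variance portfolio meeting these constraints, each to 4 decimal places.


0.0910  0.1483  0.0376  0.0736  0.6495

x=Σ⁻¹μ = [0.8086  2.1589  0.4698  1.0635  4.4808]
y=Σ⁻¹𝟙 = [8.0692  29.9986  6.0519  14.7300  31.7389]
a=μᵀx=1.081603  b=𝟙ᵀx=8.981575  c=𝟙ᵀy=90.588590  D=ac−b²=17.312168
λ₁=(c·0.142−b)/D = (90.588590·0.142−8.981575)/17.312168 = 0.224236
λ₂=(a−b·0.142)/D = (1.081603−8.981575·0.142)/17.312168 = -0.011193
w* = 0.224236·x + -0.011193·y:
  w_0 = 0.224236·0.8086 + -0.011193·8.0692 = 0.0910  (Honeywell)
  w_1 = 0.224236·2.1589 + -0.011193·29.9986 = 0.1483  (Qualcomm)
  w_2 = 0.224236·0.4698 + -0.011193·6.0519 = 0.0376  (Xerox)
  w_3 = 0.224236·1.0635 + -0.011193·14.7300 = 0.0736  (Alcoa)
  w_4 = 0.224236·4.4808 + -0.011193·31.7389 = 0.6495  (Merck)
Σw_i=1.0000  μᵀw=0.1420
σ²=wᵀΣw=λ₁·μ_p+λ₂ = 0.224236·0.142 + -0.011193 = 0.020648 ≈ 0.0206


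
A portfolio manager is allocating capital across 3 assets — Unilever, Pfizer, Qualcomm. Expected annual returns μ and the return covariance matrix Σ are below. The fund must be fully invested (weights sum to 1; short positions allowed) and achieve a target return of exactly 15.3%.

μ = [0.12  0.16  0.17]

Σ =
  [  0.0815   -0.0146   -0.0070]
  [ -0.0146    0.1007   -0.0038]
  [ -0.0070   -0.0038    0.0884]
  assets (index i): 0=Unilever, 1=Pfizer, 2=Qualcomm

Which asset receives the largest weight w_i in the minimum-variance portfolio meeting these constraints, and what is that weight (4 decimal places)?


g=Σ⁻¹μ = [2.0100  1.9621  2.1666]
h=Σ⁻¹𝟙 = [15.6695  12.6966  13.0988]
a=μᵀg=0.923442  b=𝟙ᵀg=6.138592  c=𝟙ᵀh=41.464892  D=ac−b²=0.608112
λ₁=(c·0.153−b)/D = (41.464892·0.153−6.138592)/0.608112 = 0.337992
λ₂=(a−b·0.153)/D = (0.923442−6.138592·0.153)/0.608112 = -0.025921
w* = 0.337992·g + -0.025921·h:
  w_0 = 0.337992·2.0100 + -0.025921·15.6695 = 0.2732  (Unilever)
  w_1 = 0.337992·1.9621 + -0.025921·12.6966 = 0.3341  (Pfizer)
  w_2 = 0.337992·2.1666 + -0.025921·13.0988 = 0.3928  (Qualcomm)
Σw_i=1.0000  μᵀw=0.1530
σ²=wᵀΣw=λ₁·μ_p+λ₂ = 0.337992·0.153 + -0.025921 = 0.025792 ≈ 0.0258

Qualcomm (0.3928)


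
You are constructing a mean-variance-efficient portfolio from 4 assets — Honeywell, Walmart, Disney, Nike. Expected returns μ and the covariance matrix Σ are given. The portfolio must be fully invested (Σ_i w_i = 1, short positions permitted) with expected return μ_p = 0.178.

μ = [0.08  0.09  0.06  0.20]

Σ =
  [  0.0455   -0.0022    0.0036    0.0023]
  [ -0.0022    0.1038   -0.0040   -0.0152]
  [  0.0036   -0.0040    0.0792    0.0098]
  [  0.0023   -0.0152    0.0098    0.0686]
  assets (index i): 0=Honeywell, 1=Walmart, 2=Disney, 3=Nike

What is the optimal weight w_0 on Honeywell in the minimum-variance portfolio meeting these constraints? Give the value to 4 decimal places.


p=Σ⁻¹μ = [1.6382  1.3716  0.3673  3.1120]
q=Σ⁻¹𝟙 = [20.9987  12.7066  10.4329  15.1983]
a=μᵀp=0.898935  b=𝟙ᵀp=6.489113  c=𝟙ᵀq=59.336438  D=ac−b²=11.231045
λ₁=(c·0.178−b)/D = (59.336438·0.178−6.489113)/11.231045 = 0.362635
λ₂=(a−b·0.178)/D = (0.898935−6.489113·0.178)/11.231045 = -0.022805
w* = 0.362635·p + -0.022805·q:
  w_0 = 0.362635·1.6382 + -0.022805·20.9987 = 0.1152  (Honeywell)
  w_1 = 0.362635·1.3716 + -0.022805·12.7066 = 0.2076  (Walmart)
  w_2 = 0.362635·0.3673 + -0.022805·10.4329 = -0.1047  (Disney)
  w_3 = 0.362635·3.1120 + -0.022805·15.1983 = 0.7819  (Nike)
Σw_i=1.0000  μᵀw=0.1780
σ²=wᵀΣw=λ₁·μ_p+λ₂ = 0.362635·0.178 + -0.022805 = 0.041744 ≈ 0.0417

0.1152


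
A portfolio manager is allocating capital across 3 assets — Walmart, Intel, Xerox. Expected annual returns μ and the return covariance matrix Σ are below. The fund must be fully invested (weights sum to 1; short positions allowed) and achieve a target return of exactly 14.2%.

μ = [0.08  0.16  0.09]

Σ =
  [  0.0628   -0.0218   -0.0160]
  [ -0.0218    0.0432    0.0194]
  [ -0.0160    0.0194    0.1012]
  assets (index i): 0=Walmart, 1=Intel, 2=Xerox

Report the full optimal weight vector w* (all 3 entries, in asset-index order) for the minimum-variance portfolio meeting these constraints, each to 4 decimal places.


g=Σ⁻¹μ = [3.1521  5.1112  0.4079]
h=Σ⁻¹𝟙 = [30.0031  34.7089  7.9713]
a=μᵀg=1.106659  b=𝟙ᵀg=8.671089  c=𝟙ᵀh=72.683311  D=ac−b²=5.247835
λ₁=(c·0.142−b)/D = (72.683311·0.142−8.671089)/5.247835 = 0.314404
λ₂=(a−b·0.142)/D = (1.106659−8.671089·0.142)/5.247835 = -0.023750
w* = 0.314404·g + -0.023750·h:
  w_0 = 0.314404·3.1521 + -0.023750·30.0031 = 0.2784  (Walmart)
  w_1 = 0.314404·5.1112 + -0.023750·34.7089 = 0.7826  (Intel)
  w_2 = 0.314404·0.4079 + -0.023750·7.9713 = -0.0611  (Xerox)
Σw_i=1.0000  μᵀw=0.1420
σ²=wᵀΣw=λ₁·μ_p+λ₂ = 0.314404·0.142 + -0.023750 = 0.020895 ≈ 0.0209

0.2784  0.7826  -0.0611


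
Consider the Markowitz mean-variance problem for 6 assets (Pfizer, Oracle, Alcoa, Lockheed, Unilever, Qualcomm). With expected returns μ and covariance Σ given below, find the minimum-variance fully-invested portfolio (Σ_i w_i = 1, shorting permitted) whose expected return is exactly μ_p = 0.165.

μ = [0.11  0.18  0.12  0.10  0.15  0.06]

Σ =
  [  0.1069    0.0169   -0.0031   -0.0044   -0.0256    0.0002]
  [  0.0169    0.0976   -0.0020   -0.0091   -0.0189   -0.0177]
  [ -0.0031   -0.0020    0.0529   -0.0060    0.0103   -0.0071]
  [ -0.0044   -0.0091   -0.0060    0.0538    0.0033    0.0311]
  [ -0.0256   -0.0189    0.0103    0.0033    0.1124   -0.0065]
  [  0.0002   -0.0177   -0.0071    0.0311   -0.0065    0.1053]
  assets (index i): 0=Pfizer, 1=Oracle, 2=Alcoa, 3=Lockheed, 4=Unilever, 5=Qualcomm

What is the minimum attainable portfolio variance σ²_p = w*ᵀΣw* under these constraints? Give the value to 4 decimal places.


u=Σ⁻¹μ = [1.2402  2.3287  2.4126  2.1757  1.7576  0.5874]
v=Σ⁻¹𝟙 = [11.3018  14.3073  21.0478  18.6152  11.8950  8.5356]
a=μᵀu=1.361543  b=𝟙ᵀu=10.502144  c=𝟙ᵀv=85.702664  D=ac−b²=6.392853
λ₁=(c·0.165−b)/D = (85.702664·0.165−10.502144)/6.392853 = 0.569197
λ₂=(a−b·0.165)/D = (1.361543−10.502144·0.165)/6.392853 = -0.058082
w* = 0.569197·u + -0.058082·v:
  w_0 = 0.569197·1.2402 + -0.058082·11.3018 = 0.0495  (Pfizer)
  w_1 = 0.569197·2.3287 + -0.058082·14.3073 = 0.4945  (Oracle)
  w_2 = 0.569197·2.4126 + -0.058082·21.0478 = 0.1507  (Alcoa)
  w_3 = 0.569197·2.1757 + -0.058082·18.6152 = 0.1572  (Lockheed)
  w_4 = 0.569197·1.7576 + -0.058082·11.8950 = 0.3095  (Unilever)
  w_5 = 0.569197·0.5874 + -0.058082·8.5356 = -0.1614  (Qualcomm)
Σw_i=1.0000  μᵀw=0.1650
σ²=wᵀΣw=λ₁·μ_p+λ₂ = 0.569197·0.165 + -0.058082 = 0.035835 ≈ 0.0358

0.0358


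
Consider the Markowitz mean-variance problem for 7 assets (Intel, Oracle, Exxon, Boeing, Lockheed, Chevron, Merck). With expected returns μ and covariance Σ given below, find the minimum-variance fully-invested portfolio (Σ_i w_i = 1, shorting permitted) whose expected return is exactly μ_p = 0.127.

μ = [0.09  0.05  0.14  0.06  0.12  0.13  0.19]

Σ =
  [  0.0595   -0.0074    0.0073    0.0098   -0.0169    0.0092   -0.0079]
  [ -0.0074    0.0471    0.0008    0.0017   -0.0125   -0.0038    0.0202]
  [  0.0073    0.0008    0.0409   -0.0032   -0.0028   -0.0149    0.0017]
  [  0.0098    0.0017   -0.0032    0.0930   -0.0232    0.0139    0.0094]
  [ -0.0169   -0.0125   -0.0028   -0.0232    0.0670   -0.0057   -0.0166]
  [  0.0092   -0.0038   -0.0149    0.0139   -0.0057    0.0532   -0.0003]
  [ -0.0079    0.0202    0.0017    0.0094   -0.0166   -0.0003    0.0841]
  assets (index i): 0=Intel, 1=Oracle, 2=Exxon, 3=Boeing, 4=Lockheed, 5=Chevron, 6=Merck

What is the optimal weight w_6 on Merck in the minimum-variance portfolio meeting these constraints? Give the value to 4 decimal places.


u=Σ⁻¹μ = [1.9129  1.4547  4.6432  0.7337  3.9860  3.7678  2.7138]
v=Σ⁻¹𝟙 = [22.5420  30.7215  32.7270  13.0572  37.4978  26.9329  12.0057]
a=μᵀu=2.422736  b=𝟙ᵀu=19.212158  c=𝟙ᵀv=175.484073  D=ac−b²=56.044515
λ₁=(c·0.127−b)/D = (175.484073·0.127−19.212158)/56.044515 = 0.054855
λ₂=(a−b·0.127)/D = (2.422736−19.212158·0.127)/56.044515 = -0.000307
w* = 0.054855·u + -0.000307·v:
  w_0 = 0.054855·1.9129 + -0.000307·22.5420 = 0.0980  (Intel)
  w_1 = 0.054855·1.4547 + -0.000307·30.7215 = 0.0704  (Oracle)
  w_2 = 0.054855·4.6432 + -0.000307·32.7270 = 0.2447  (Exxon)
  w_3 = 0.054855·0.7337 + -0.000307·13.0572 = 0.0362  (Boeing)
  w_4 = 0.054855·3.9860 + -0.000307·37.4978 = 0.2071  (Lockheed)
  w_5 = 0.054855·3.7678 + -0.000307·26.9329 = 0.1984  (Chevron)
  w_6 = 0.054855·2.7138 + -0.000307·12.0057 = 0.1452  (Merck)
Σw_i=1.0000  μᵀw=0.1270
σ²=wᵀΣw=λ₁·μ_p+λ₂ = 0.054855·0.127 + -0.000307 = 0.006660 ≈ 0.0067

0.1452


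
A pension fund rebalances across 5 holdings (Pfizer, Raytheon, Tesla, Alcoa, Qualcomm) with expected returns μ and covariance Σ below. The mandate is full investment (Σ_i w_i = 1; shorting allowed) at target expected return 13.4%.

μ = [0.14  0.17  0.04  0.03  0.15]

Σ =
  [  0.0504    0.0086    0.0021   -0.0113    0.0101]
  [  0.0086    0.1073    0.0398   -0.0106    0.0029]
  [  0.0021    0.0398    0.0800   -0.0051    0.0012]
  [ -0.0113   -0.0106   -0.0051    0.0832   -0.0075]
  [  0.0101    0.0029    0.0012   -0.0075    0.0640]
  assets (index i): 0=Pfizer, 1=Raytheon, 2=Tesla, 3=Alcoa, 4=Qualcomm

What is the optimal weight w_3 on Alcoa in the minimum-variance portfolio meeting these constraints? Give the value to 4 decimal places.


0.1655

g=Σ⁻¹μ = [2.3519  1.5550  -0.2993  1.0428  2.0299]
h=Σ⁻¹𝟙 = [19.5501  5.2723  10.2515  17.2483  14.1299]
a=μᵀg=0.917421  b=𝟙ᵀg=6.680295  c=𝟙ᵀh=66.452069  D=ac−b²=16.338162
λ₁=(c·0.134−b)/D = (66.452069·0.134−6.680295)/16.338162 = 0.136140
λ₂=(a−b·0.134)/D = (0.917421−6.680295·0.134)/16.338162 = 0.001363
w* = 0.136140·g + 0.001363·h:
  w_0 = 0.136140·2.3519 + 0.001363·19.5501 = 0.3468  (Pfizer)
  w_1 = 0.136140·1.5550 + 0.001363·5.2723 = 0.2189  (Raytheon)
  w_2 = 0.136140·-0.2993 + 0.001363·10.2515 = -0.0268  (Tesla)
  w_3 = 0.136140·1.0428 + 0.001363·17.2483 = 0.1655  (Alcoa)
  w_4 = 0.136140·2.0299 + 0.001363·14.1299 = 0.2956  (Qualcomm)
Σw_i=1.0000  μᵀw=0.1340
σ²=wᵀΣw=λ₁·μ_p+λ₂ = 0.136140·0.134 + 0.001363 = 0.019605 ≈ 0.0196


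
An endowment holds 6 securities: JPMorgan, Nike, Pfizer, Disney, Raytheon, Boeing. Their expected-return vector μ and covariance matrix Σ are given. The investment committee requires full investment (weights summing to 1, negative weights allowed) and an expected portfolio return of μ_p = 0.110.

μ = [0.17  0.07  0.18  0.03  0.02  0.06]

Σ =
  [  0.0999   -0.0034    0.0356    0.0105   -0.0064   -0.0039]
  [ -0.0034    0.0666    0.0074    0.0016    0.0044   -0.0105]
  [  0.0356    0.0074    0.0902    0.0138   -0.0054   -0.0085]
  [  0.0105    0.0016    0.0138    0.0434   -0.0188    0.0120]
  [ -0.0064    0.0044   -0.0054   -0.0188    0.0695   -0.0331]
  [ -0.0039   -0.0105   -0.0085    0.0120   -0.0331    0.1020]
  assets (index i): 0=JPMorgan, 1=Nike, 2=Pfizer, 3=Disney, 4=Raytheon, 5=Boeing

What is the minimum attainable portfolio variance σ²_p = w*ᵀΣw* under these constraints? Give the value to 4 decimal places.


0.0180

u=Σ⁻¹μ = [1.2934  1.0670  1.5826  -0.0562  1.0279  1.2196]
v=Σ⁻¹𝟙 = [8.2531  15.0750  6.1675  26.6681  30.9850  19.1028]
a=μᵀu=0.671486  b=𝟙ᵀu=6.134334  c=𝟙ᵀv=106.251479  D=ac−b²=33.716300
λ₁=(c·0.110−b)/D = (106.251479·0.110−6.134334)/33.716300 = 0.164708
λ₂=(a−b·0.110)/D = (0.671486−6.134334·0.110)/33.716300 = -0.000098
w* = 0.164708·u + -0.000098·v:
  w_0 = 0.164708·1.2934 + -0.000098·8.2531 = 0.2122  (JPMorgan)
  w_1 = 0.164708·1.0670 + -0.000098·15.0750 = 0.1743  (Nike)
  w_2 = 0.164708·1.5826 + -0.000098·6.1675 = 0.2601  (Pfizer)
  w_3 = 0.164708·-0.0562 + -0.000098·26.6681 = -0.0119  (Disney)
  w_4 = 0.164708·1.0279 + -0.000098·30.9850 = 0.1663  (Raytheon)
  w_5 = 0.164708·1.2196 + -0.000098·19.1028 = 0.1990  (Boeing)
Σw_i=1.0000  μᵀw=0.1100
σ²=wᵀΣw=λ₁·μ_p+λ₂ = 0.164708·0.110 + -0.000098 = 0.018020 ≈ 0.0180


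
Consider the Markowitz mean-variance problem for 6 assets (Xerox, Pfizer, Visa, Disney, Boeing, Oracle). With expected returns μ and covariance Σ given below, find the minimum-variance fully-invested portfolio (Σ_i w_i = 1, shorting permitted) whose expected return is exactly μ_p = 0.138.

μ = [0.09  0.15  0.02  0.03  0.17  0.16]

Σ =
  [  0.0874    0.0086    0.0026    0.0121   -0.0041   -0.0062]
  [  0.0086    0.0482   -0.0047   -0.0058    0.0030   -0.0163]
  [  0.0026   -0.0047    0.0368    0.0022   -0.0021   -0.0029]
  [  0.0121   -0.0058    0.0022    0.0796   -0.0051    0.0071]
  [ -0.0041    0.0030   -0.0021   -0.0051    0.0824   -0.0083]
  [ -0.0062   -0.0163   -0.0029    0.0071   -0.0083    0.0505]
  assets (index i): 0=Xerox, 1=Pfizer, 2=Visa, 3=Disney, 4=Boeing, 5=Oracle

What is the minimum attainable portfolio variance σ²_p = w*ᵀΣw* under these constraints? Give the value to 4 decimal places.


0.0090

x=Σ⁻¹μ = [0.9774  4.7590  1.6313  0.2190  2.5277  5.3027]
y=Σ⁻¹𝟙 = [8.7996  34.6764  34.0507  10.7197  16.3899  35.2170]
a=μᵀx=2.119153  b=𝟙ᵀx=15.417022  c=𝟙ᵀy=139.853183  D=ac−b²=58.685794
λ₁=(c·0.138−b)/D = (139.853183·0.138−15.417022)/58.685794 = 0.066161
λ₂=(a−b·0.138)/D = (2.119153−15.417022·0.138)/58.685794 = -0.000143
w* = 0.066161·x + -0.000143·y:
  w_0 = 0.066161·0.9774 + -0.000143·8.7996 = 0.0634  (Xerox)
  w_1 = 0.066161·4.7590 + -0.000143·34.6764 = 0.3099  (Pfizer)
  w_2 = 0.066161·1.6313 + -0.000143·34.0507 = 0.1031  (Visa)
  w_3 = 0.066161·0.2190 + -0.000143·10.7197 = 0.0130  (Disney)
  w_4 = 0.066161·2.5277 + -0.000143·16.3899 = 0.1649  (Boeing)
  w_5 = 0.066161·5.3027 + -0.000143·35.2170 = 0.3458  (Oracle)
Σw_i=1.0000  μᵀw=0.1380
σ²=wᵀΣw=λ₁·μ_p+λ₂ = 0.066161·0.138 + -0.000143 = 0.008987 ≈ 0.0090


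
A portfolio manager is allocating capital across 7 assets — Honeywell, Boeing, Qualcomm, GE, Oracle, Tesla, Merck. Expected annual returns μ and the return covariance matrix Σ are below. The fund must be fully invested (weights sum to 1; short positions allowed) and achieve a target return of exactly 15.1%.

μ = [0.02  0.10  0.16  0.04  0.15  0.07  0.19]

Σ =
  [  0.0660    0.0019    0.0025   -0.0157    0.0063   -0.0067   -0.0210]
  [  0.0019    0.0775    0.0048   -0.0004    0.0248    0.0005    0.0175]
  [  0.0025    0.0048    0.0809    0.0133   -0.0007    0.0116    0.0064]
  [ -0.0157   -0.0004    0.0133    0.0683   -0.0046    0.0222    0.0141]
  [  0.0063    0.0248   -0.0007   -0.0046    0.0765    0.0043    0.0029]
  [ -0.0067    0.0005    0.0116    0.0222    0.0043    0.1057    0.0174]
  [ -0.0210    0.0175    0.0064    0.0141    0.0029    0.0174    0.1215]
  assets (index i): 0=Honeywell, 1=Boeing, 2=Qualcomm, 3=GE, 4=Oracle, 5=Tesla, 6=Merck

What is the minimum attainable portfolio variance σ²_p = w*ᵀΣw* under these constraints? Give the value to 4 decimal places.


0.0258

u=Σ⁻¹μ = [0.5655  0.2654  1.8002  0.1365  1.7890  0.1596  1.4471]
v=Σ⁻¹𝟙 = [20.3200  7.2430  7.5447  15.3223  9.4705  5.0359  7.5765]
a=μᵀu=0.885815  b=𝟙ᵀu=6.163382  c=𝟙ᵀv=72.512990  D=ac−b²=26.245824
λ₁=(c·0.151−b)/D = (72.512990·0.151−6.163382)/26.245824 = 0.182356
λ₂=(a−b·0.151)/D = (0.885815−6.163382·0.151)/26.245824 = -0.001709
w* = 0.182356·u + -0.001709·v:
  w_0 = 0.182356·0.5655 + -0.001709·20.3200 = 0.0684  (Honeywell)
  w_1 = 0.182356·0.2654 + -0.001709·7.2430 = 0.0360  (Boeing)
  w_2 = 0.182356·1.8002 + -0.001709·7.5447 = 0.3154  (Qualcomm)
  w_3 = 0.182356·0.1365 + -0.001709·15.3223 = -0.0013  (GE)
  w_4 = 0.182356·1.7890 + -0.001709·9.4705 = 0.3101  (Oracle)
  w_5 = 0.182356·0.1596 + -0.001709·5.0359 = 0.0205  (Tesla)
  w_6 = 0.182356·1.4471 + -0.001709·7.5765 = 0.2509  (Merck)
Σw_i=1.0000  μᵀw=0.1510
σ²=wᵀΣw=λ₁·μ_p+λ₂ = 0.182356·0.151 + -0.001709 = 0.025827 ≈ 0.0258


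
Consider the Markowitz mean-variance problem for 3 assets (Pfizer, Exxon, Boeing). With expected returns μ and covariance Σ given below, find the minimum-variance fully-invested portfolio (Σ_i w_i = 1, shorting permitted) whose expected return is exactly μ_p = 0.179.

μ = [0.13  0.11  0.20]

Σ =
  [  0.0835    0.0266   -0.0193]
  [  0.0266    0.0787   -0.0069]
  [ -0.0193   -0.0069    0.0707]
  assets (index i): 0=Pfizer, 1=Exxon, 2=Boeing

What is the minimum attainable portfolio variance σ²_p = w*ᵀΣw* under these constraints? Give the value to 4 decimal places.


g=Σ⁻¹μ = [2.0393  1.0140  3.4845]
h=Σ⁻¹𝟙 = [13.1431  9.9036  18.6987]
a=μᵀg=1.073542  b=𝟙ᵀg=6.537736  c=𝟙ᵀh=41.745390  D=ac−b²=2.073428
λ₁=(c·0.179−b)/D = (41.745390·0.179−6.537736)/2.073428 = 0.450794
λ₂=(a−b·0.179)/D = (1.073542−6.537736·0.179)/2.073428 = -0.046644
w* = 0.450794·g + -0.046644·h:
  w_0 = 0.450794·2.0393 + -0.046644·13.1431 = 0.3062  (Pfizer)
  w_1 = 0.450794·1.0140 + -0.046644·9.9036 = -0.0049  (Exxon)
  w_2 = 0.450794·3.4845 + -0.046644·18.6987 = 0.6986  (Boeing)
Σw_i=1.0000  μᵀw=0.1790
σ²=wᵀΣw=λ₁·μ_p+λ₂ = 0.450794·0.179 + -0.046644 = 0.034048 ≈ 0.0340

0.0340


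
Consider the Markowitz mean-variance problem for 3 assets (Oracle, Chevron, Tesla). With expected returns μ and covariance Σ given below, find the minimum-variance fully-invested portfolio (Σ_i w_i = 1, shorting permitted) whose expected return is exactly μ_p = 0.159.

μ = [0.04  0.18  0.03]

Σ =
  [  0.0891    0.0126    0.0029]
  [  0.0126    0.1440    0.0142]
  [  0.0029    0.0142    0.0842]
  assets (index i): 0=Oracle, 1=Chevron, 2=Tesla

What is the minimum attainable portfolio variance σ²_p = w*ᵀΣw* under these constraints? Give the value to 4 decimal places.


g=Σ⁻¹μ = [0.2729  1.2121  0.1425]
h=Σ⁻¹𝟙 = [10.1684  5.0013  10.6828]
a=μᵀg=0.233363  b=𝟙ᵀg=1.627448  c=𝟙ᵀh=25.852482  D=ac−b²=3.384427
λ₁=(c·0.159−b)/D = (25.852482·0.159−1.627448)/3.384427 = 0.733683
λ₂=(a−b·0.159)/D = (0.233363−1.627448·0.159)/3.384427 = -0.007505
w* = 0.733683·g + -0.007505·h:
  w_0 = 0.733683·0.2729 + -0.007505·10.1684 = 0.1239  (Oracle)
  w_1 = 0.733683·1.2121 + -0.007505·5.0013 = 0.8517  (Chevron)
  w_2 = 0.733683·0.1425 + -0.007505·10.6828 = 0.0244  (Tesla)
Σw_i=1.0000  μᵀw=0.1590
σ²=wᵀΣw=λ₁·μ_p+λ₂ = 0.733683·0.159 + -0.007505 = 0.109150 ≈ 0.1092

0.1092


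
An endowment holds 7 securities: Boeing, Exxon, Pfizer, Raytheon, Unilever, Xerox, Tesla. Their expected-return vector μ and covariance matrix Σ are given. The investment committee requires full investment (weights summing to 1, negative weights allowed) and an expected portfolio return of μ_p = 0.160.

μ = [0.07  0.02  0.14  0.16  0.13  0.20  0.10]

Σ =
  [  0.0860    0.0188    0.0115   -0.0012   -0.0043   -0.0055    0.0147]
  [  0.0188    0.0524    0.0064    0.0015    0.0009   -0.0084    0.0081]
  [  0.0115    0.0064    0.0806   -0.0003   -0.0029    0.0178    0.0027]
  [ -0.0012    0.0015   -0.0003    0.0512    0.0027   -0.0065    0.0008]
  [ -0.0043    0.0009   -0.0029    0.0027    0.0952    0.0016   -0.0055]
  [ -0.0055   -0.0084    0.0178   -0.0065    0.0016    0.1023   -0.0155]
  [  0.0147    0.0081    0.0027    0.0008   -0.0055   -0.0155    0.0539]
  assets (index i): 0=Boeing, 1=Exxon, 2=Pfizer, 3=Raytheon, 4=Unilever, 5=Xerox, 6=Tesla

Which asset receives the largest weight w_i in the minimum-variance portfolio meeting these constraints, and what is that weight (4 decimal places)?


x=Σ⁻¹μ = [0.5289  -0.0676  1.1328  3.3294  1.4314  2.3387  2.4337]
y=Σ⁻¹𝟙 = [5.9304  14.5949  7.1230  20.1826  11.1555  14.0811  19.2734]
a=μᵀx=1.624157  b=𝟙ᵀx=11.127258  c=𝟙ᵀy=92.341060  D=ac−b²=26.160554
λ₁=(c·0.160−b)/D = (92.341060·0.160−11.127258)/26.160554 = 0.139420
λ₂=(a−b·0.160)/D = (1.624157−11.127258·0.160)/26.160554 = -0.005971
w* = 0.139420·x + -0.005971·y:
  w_0 = 0.139420·0.5289 + -0.005971·5.9304 = 0.0383  (Boeing)
  w_1 = 0.139420·-0.0676 + -0.005971·14.5949 = -0.0966  (Exxon)
  w_2 = 0.139420·1.1328 + -0.005971·7.1230 = 0.1154  (Pfizer)
  w_3 = 0.139420·3.3294 + -0.005971·20.1826 = 0.3437  (Raytheon)
  w_4 = 0.139420·1.4314 + -0.005971·11.1555 = 0.1330  (Unilever)
  w_5 = 0.139420·2.3387 + -0.005971·14.0811 = 0.2420  (Xerox)
  w_6 = 0.139420·2.4337 + -0.005971·19.2734 = 0.2242  (Tesla)
Σw_i=1.0000  μᵀw=0.1600
σ²=wᵀΣw=λ₁·μ_p+λ₂ = 0.139420·0.160 + -0.005971 = 0.016336 ≈ 0.0163

Raytheon (0.3437)


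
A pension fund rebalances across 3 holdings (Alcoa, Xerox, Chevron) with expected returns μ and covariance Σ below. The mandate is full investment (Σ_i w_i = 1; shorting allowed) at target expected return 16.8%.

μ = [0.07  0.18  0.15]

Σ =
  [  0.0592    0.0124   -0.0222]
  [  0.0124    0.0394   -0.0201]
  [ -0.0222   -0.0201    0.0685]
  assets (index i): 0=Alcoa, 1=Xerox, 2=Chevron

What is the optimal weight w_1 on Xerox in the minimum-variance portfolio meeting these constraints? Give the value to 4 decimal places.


0.6228

u=Σ⁻¹μ = [1.5549  6.4134  4.5756]
v=Σ⁻¹𝟙 = [21.5190  34.8269  31.7919]
a=μᵀu=1.949601  b=𝟙ᵀu=12.543959  c=𝟙ᵀv=88.137815  D=ac−b²=14.482708
λ₁=(c·0.168−b)/D = (88.137815·0.168−12.543959)/14.482708 = 0.156269
λ₂=(a−b·0.168)/D = (1.949601−12.543959·0.168)/14.482708 = -0.010895
w* = 0.156269·u + -0.010895·v:
  w_0 = 0.156269·1.5549 + -0.010895·21.5190 = 0.0085  (Alcoa)
  w_1 = 0.156269·6.4134 + -0.010895·34.8269 = 0.6228  (Xerox)
  w_2 = 0.156269·4.5756 + -0.010895·31.7919 = 0.3687  (Chevron)
Σw_i=1.0000  μᵀw=0.1680
σ²=wᵀΣw=λ₁·μ_p+λ₂ = 0.156269·0.168 + -0.010895 = 0.015359 ≈ 0.0154


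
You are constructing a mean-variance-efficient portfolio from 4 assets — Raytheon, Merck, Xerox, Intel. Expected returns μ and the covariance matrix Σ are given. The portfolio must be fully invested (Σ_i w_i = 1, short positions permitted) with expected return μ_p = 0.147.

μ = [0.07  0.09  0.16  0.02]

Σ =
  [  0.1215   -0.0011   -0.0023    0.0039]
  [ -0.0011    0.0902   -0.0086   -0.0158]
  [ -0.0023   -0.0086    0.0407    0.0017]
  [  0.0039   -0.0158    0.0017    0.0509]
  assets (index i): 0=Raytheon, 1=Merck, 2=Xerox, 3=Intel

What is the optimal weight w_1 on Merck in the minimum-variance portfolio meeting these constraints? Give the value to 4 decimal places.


p=Σ⁻¹μ = [0.6490  1.5306  4.2631  0.6759]
q=Σ⁻¹𝟙 = [8.1604  17.9877  27.8431  23.6748]
a=μᵀp=0.878786  b=𝟙ᵀp=7.118521  c=𝟙ᵀq=77.666053  D=ac−b²=17.578524
λ₁=(c·0.147−b)/D = (77.666053·0.147−7.118521)/17.578524 = 0.244525
λ₂=(a−b·0.147)/D = (0.878786−7.118521·0.147)/17.578524 = -0.009536
w* = 0.244525·p + -0.009536·q:
  w_0 = 0.244525·0.6490 + -0.009536·8.1604 = 0.0809  (Raytheon)
  w_1 = 0.244525·1.5306 + -0.009536·17.9877 = 0.2027  (Merck)
  w_2 = 0.244525·4.2631 + -0.009536·27.8431 = 0.7769  (Xerox)
  w_3 = 0.244525·0.6759 + -0.009536·23.6748 = -0.0605  (Intel)
Σw_i=1.0000  μᵀw=0.1470
σ²=wᵀΣw=λ₁·μ_p+λ₂ = 0.244525·0.147 + -0.009536 = 0.026409 ≈ 0.0264

0.2027


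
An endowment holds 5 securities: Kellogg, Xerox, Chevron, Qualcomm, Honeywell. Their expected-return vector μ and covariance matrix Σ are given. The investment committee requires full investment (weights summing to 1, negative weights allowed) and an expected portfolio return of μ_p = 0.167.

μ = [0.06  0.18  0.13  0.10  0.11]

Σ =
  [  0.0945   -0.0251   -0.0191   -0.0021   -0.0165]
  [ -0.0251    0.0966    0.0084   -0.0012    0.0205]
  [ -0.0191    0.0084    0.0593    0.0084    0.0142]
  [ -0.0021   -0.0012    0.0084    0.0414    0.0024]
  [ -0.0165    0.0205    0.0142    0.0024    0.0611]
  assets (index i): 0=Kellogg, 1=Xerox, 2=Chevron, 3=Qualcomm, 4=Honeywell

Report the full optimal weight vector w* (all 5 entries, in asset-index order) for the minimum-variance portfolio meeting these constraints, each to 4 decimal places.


u=Σ⁻¹μ = [1.7813  1.9522  1.9286  2.1076  1.0954]
v=Σ⁻¹𝟙 = [19.5460  11.5326  15.2605  21.6083  13.3802]
a=μᵀu=1.040252  b=𝟙ᵀu=8.865148  c=𝟙ᵀv=81.327616  D=ac−b²=6.010331
λ₁=(c·0.167−b)/D = (81.327616·0.167−8.865148)/6.010331 = 0.784743
λ₂=(a−b·0.167)/D = (1.040252−8.865148·0.167)/6.010331 = -0.073245
w* = 0.784743·u + -0.073245·v:
  w_0 = 0.784743·1.7813 + -0.073245·19.5460 = -0.0338  (Kellogg)
  w_1 = 0.784743·1.9522 + -0.073245·11.5326 = 0.6873  (Xerox)
  w_2 = 0.784743·1.9286 + -0.073245·15.2605 = 0.3957  (Chevron)
  w_3 = 0.784743·2.1076 + -0.073245·21.6083 = 0.0712  (Qualcomm)
  w_4 = 0.784743·1.0954 + -0.073245·13.3802 = -0.1205  (Honeywell)
Σw_i=1.0000  μᵀw=0.1670
σ²=wᵀΣw=λ₁·μ_p+λ₂ = 0.784743·0.167 + -0.073245 = 0.057807 ≈ 0.0578

-0.0338  0.6873  0.3957  0.0712  -0.1205


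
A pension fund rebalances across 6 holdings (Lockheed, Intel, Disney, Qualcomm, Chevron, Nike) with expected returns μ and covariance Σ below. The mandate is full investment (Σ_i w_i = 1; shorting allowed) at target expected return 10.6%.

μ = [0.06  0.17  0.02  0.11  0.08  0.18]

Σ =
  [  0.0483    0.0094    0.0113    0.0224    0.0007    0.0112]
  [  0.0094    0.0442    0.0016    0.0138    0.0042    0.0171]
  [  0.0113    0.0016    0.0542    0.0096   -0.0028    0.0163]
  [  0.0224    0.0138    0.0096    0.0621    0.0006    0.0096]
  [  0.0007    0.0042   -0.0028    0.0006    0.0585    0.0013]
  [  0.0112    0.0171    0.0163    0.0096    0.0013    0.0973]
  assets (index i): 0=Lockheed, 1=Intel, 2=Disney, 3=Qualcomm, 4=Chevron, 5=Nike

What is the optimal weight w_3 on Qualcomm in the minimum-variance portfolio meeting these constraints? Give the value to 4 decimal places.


0.1067

g=Σ⁻¹μ = [-0.0378  2.9734  -0.1999  0.9501  1.1073  1.2567]
h=Σ⁻¹𝟙 = [10.5715  15.1994  14.6437  6.0066  16.4461  3.1239]
a=μᵀg=0.918510  b=𝟙ᵀg=6.049783  c=𝟙ᵀh=65.991277  D=ac−b²=24.013781
λ₁=(c·0.106−b)/D = (65.991277·0.106−6.049783)/24.013781 = 0.039365
λ₂=(a−b·0.106)/D = (0.918510−6.049783·0.106)/24.013781 = 0.011545
w* = 0.039365·g + 0.011545·h:
  w_0 = 0.039365·-0.0378 + 0.011545·10.5715 = 0.1206  (Lockheed)
  w_1 = 0.039365·2.9734 + 0.011545·15.1994 = 0.2925  (Intel)
  w_2 = 0.039365·-0.1999 + 0.011545·14.6437 = 0.1612  (Disney)
  w_3 = 0.039365·0.9501 + 0.011545·6.0066 = 0.1067  (Qualcomm)
  w_4 = 0.039365·1.1073 + 0.011545·16.4461 = 0.2335  (Chevron)
  w_5 = 0.039365·1.2567 + 0.011545·3.1239 = 0.0855  (Nike)
Σw_i=1.0000  μᵀw=0.1060
σ²=wᵀΣw=λ₁·μ_p+λ₂ = 0.039365·0.106 + 0.011545 = 0.015717 ≈ 0.0157


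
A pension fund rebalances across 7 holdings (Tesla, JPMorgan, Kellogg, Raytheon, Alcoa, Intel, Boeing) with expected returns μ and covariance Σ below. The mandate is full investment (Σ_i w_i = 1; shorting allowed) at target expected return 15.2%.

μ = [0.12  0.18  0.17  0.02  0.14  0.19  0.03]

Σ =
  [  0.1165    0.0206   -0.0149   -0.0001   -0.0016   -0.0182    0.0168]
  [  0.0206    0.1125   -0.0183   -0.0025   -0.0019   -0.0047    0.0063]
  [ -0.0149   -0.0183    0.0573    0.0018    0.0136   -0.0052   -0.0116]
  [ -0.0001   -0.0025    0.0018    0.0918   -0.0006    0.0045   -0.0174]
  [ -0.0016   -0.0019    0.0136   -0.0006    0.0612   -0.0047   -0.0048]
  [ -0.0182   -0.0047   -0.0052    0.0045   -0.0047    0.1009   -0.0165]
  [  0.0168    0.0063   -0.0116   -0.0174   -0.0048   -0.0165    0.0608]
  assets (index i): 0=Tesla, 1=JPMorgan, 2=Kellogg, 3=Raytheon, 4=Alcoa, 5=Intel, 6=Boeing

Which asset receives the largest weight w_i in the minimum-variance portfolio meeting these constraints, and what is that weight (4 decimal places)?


Kellogg (0.3041)

p=Σ⁻¹μ = [1.4107  2.0779  4.1497  0.3905  1.8179  2.7923  1.6931]
q=Σ⁻¹𝟙 = [8.9547  11.3669  26.8151  15.2705  14.7296  18.0786  28.3505]
a=μᵀp=2.092410  b=𝟙ᵀp=14.332177  c=𝟙ᵀq=123.565875  D=ac−b²=53.139109
λ₁=(c·0.152−b)/D = (123.565875·0.152−14.332177)/53.139109 = 0.083739
λ₂=(a−b·0.152)/D = (2.092410−14.332177·0.152)/53.139109 = -0.001620
w* = 0.083739·p + -0.001620·q:
  w_0 = 0.083739·1.4107 + -0.001620·8.9547 = 0.1036  (Tesla)
  w_1 = 0.083739·2.0779 + -0.001620·11.3669 = 0.1556  (JPMorgan)
  w_2 = 0.083739·4.1497 + -0.001620·26.8151 = 0.3041  (Kellogg)
  w_3 = 0.083739·0.3905 + -0.001620·15.2705 = 0.0080  (Raytheon)
  w_4 = 0.083739·1.8179 + -0.001620·14.7296 = 0.1284  (Alcoa)
  w_5 = 0.083739·2.7923 + -0.001620·18.0786 = 0.2045  (Intel)
  w_6 = 0.083739·1.6931 + -0.001620·28.3505 = 0.0959  (Boeing)
Σw_i=1.0000  μᵀw=0.1520
σ²=wᵀΣw=λ₁·μ_p+λ₂ = 0.083739·0.152 + -0.001620 = 0.011108 ≈ 0.0111


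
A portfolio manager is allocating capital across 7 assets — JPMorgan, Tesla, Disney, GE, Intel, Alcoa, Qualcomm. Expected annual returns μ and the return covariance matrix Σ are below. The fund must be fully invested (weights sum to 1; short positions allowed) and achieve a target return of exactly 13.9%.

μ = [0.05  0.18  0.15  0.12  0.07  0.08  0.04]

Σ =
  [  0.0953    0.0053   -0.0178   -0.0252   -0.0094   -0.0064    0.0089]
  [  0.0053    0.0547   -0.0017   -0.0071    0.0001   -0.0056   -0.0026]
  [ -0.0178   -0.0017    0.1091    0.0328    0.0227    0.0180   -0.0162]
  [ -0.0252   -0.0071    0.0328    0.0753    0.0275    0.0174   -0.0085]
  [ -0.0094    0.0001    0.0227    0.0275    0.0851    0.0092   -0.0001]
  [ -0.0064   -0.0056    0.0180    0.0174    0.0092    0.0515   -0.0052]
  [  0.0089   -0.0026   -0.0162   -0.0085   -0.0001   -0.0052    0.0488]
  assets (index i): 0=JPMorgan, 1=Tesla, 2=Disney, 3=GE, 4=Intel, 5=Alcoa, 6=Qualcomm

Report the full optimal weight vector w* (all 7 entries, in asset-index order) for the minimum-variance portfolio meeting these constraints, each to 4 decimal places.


0.0575  0.4700  0.1390  0.1872  -0.0442  0.0923  0.0983

u=Σ⁻¹μ = [0.8962  3.6644  1.1239  1.6589  -0.0558  1.2865  1.6505]
v=Σ⁻¹𝟙 = [13.5305  22.0403  7.4913  13.5977  4.9085  18.0299  25.9850]
a=μᵀu=1.237083  b=𝟙ᵀu=10.224597  c=𝟙ᵀv=105.583344  D=ac−b²=26.073017
λ₁=(c·0.139−b)/D = (105.583344·0.139−10.224597)/26.073017 = 0.170732
λ₂=(a−b·0.139)/D = (1.237083−10.224597·0.139)/26.073017 = -0.007062
w* = 0.170732·u + -0.007062·v:
  w_0 = 0.170732·0.8962 + -0.007062·13.5305 = 0.0575  (JPMorgan)
  w_1 = 0.170732·3.6644 + -0.007062·22.0403 = 0.4700  (Tesla)
  w_2 = 0.170732·1.1239 + -0.007062·7.4913 = 0.1390  (Disney)
  w_3 = 0.170732·1.6589 + -0.007062·13.5977 = 0.1872  (GE)
  w_4 = 0.170732·-0.0558 + -0.007062·4.9085 = -0.0442  (Intel)
  w_5 = 0.170732·1.2865 + -0.007062·18.0299 = 0.0923  (Alcoa)
  w_6 = 0.170732·1.6505 + -0.007062·25.9850 = 0.0983  (Qualcomm)
Σw_i=1.0000  μᵀw=0.1390
σ²=wᵀΣw=λ₁·μ_p+λ₂ = 0.170732·0.139 + -0.007062 = 0.016669 ≈ 0.0167


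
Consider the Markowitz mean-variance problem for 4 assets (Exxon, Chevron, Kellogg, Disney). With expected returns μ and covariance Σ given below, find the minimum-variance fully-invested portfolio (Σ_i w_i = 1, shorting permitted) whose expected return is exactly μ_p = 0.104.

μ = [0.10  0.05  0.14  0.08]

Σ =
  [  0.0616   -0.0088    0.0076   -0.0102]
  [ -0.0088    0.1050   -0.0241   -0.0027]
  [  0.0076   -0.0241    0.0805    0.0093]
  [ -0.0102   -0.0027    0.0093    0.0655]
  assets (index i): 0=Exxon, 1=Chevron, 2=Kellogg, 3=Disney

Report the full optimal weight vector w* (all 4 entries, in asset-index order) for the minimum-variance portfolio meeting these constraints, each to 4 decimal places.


0.3009  0.1431  0.3712  0.1848

u=Σ⁻¹μ = [1.7742  1.0572  1.7386  1.2944]
v=Σ⁻¹𝟙 = [19.5426  14.5774  12.9695  17.0699]
a=μᵀu=0.577240  b=𝟙ᵀu=5.864449  c=𝟙ᵀv=64.159393  D=ac−b²=2.643589
λ₁=(c·0.104−b)/D = (64.159393·0.104−5.864449)/2.643589 = 0.305693
λ₂=(a−b·0.104)/D = (0.577240−5.864449·0.104)/2.643589 = -0.012356
w* = 0.305693·u + -0.012356·v:
  w_0 = 0.305693·1.7742 + -0.012356·19.5426 = 0.3009  (Exxon)
  w_1 = 0.305693·1.0572 + -0.012356·14.5774 = 0.1431  (Chevron)
  w_2 = 0.305693·1.7386 + -0.012356·12.9695 = 0.3712  (Kellogg)
  w_3 = 0.305693·1.2944 + -0.012356·17.0699 = 0.1848  (Disney)
Σw_i=1.0000  μᵀw=0.1040
σ²=wᵀΣw=λ₁·μ_p+λ₂ = 0.305693·0.104 + -0.012356 = 0.019437 ≈ 0.0194


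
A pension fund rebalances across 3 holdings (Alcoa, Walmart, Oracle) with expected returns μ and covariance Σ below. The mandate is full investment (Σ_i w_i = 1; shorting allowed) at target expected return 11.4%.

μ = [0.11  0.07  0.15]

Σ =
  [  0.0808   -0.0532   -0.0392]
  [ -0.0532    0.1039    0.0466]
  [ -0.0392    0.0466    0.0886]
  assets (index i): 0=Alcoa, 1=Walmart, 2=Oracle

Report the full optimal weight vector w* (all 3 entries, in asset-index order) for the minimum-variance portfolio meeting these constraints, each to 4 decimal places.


0.4764  0.2118  0.3118

u=Σ⁻¹μ = [3.4485  1.3033  2.5333]
v=Σ⁻¹𝟙 = [32.6846  19.3850  15.5519]
a=μᵀu=0.850555  b=𝟙ᵀu=7.285037  c=𝟙ᵀv=67.621492  D=ac−b²=4.444035
λ₁=(c·0.114−b)/D = (67.621492·0.114−7.285037)/4.444035 = 0.095367
λ₂=(a−b·0.114)/D = (0.850555−7.285037·0.114)/4.444035 = 0.004514
w* = 0.095367·u + 0.004514·v:
  w_0 = 0.095367·3.4485 + 0.004514·32.6846 = 0.4764  (Alcoa)
  w_1 = 0.095367·1.3033 + 0.004514·19.3850 = 0.2118  (Walmart)
  w_2 = 0.095367·2.5333 + 0.004514·15.5519 = 0.3118  (Oracle)
Σw_i=1.0000  μᵀw=0.1140
σ²=wᵀΣw=λ₁·μ_p+λ₂ = 0.095367·0.114 + 0.004514 = 0.015386 ≈ 0.0154


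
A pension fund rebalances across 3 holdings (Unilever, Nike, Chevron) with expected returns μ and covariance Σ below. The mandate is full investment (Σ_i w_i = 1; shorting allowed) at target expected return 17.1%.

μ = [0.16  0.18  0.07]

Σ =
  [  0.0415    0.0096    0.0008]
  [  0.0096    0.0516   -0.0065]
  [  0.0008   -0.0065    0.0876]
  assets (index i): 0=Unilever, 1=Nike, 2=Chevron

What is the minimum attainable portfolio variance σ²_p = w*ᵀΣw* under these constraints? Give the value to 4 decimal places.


0.0287

x=Σ⁻¹μ = [3.1352  3.0305  0.9953]
y=Σ⁻¹𝟙 = [19.8622  17.2610  12.5149]
a=μᵀx=1.116788  b=𝟙ᵀx=7.160987  c=𝟙ᵀy=49.638179  D=ac−b²=4.155614
λ₁=(c·0.171−b)/D = (49.638179·0.171−7.160987)/4.155614 = 0.319361
λ₂=(a−b·0.171)/D = (1.116788−7.160987·0.171)/4.155614 = -0.025926
w* = 0.319361·x + -0.025926·y:
  w_0 = 0.319361·3.1352 + -0.025926·19.8622 = 0.4863  (Unilever)
  w_1 = 0.319361·3.0305 + -0.025926·17.2610 = 0.5203  (Nike)
  w_2 = 0.319361·0.9953 + -0.025926·12.5149 = -0.0066  (Chevron)
Σw_i=1.0000  μᵀw=0.1710
σ²=wᵀΣw=λ₁·μ_p+λ₂ = 0.319361·0.171 + -0.025926 = 0.028684 ≈ 0.0287


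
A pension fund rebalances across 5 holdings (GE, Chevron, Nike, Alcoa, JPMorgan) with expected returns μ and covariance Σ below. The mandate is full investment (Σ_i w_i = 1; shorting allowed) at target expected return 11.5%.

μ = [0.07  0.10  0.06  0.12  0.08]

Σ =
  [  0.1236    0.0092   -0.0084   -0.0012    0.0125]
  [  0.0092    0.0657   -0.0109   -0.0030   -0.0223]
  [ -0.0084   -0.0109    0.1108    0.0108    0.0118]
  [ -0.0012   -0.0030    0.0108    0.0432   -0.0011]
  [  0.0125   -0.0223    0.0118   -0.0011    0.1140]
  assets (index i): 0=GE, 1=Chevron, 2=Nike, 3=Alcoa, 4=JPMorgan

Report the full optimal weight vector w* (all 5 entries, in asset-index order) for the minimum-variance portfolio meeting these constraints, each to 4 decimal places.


g=Σ⁻¹μ = [0.3638  2.0192  0.3776  2.8603  1.0454]
h=Σ⁻¹𝟙 = [6.1580  20.6584  8.0516  23.0344  11.5266]
a=μᵀg=0.676908  b=𝟙ᵀg=6.666257  c=𝟙ᵀh=69.429073  D=ac−b²=2.558115
λ₁=(c·0.115−b)/D = (69.429073·0.115−6.666257)/2.558115 = 0.515257
λ₂=(a−b·0.115)/D = (0.676908−6.666257·0.115)/2.558115 = -0.035069
w* = 0.515257·g + -0.035069·h:
  w_0 = 0.515257·0.3638 + -0.035069·6.1580 = -0.0285  (GE)
  w_1 = 0.515257·2.0192 + -0.035069·20.6584 = 0.3159  (Chevron)
  w_2 = 0.515257·0.3776 + -0.035069·8.0516 = -0.0878  (Nike)
  w_3 = 0.515257·2.8603 + -0.035069·23.0344 = 0.6660  (Alcoa)
  w_4 = 0.515257·1.0454 + -0.035069·11.5266 = 0.1344  (JPMorgan)
Σw_i=1.0000  μᵀw=0.1150
σ²=wᵀΣw=λ₁·μ_p+λ₂ = 0.515257·0.115 + -0.035069 = 0.024185 ≈ 0.0242

-0.0285  0.3159  -0.0878  0.6660  0.1344


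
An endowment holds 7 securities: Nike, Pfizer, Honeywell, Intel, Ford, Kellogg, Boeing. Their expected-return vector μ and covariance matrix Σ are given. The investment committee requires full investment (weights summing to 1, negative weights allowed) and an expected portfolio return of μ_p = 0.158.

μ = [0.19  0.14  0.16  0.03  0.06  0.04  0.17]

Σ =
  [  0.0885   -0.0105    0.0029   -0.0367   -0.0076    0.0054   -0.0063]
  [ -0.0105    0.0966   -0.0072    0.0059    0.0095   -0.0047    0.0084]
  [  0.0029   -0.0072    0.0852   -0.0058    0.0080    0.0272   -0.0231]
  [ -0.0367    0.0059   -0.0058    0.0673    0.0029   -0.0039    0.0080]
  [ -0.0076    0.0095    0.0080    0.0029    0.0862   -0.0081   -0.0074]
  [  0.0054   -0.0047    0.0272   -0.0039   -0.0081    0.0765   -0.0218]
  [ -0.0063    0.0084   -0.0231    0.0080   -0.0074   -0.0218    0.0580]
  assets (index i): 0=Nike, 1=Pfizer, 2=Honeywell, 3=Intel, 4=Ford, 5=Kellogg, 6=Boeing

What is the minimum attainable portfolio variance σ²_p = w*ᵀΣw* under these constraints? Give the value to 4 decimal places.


0.0121

p=Σ⁻¹μ = [3.3503  1.4762  2.8582  1.8740  0.9528  0.8071  4.3860]
q=Σ⁻¹𝟙 = [24.8866  9.4159  14.2445  25.7495  14.7909  18.0818  29.3859]
a=μᵀp=2.191829  b=𝟙ᵀp=15.704611  c=𝟙ᵀq=136.555081  D=ac−b²=52.670634
λ₁=(c·0.158−b)/D = (136.555081·0.158−15.704611)/52.670634 = 0.111468
λ₂=(a−b·0.158)/D = (2.191829−15.704611·0.158)/52.670634 = -0.005496
w* = 0.111468·p + -0.005496·q:
  w_0 = 0.111468·3.3503 + -0.005496·24.8866 = 0.2367  (Nike)
  w_1 = 0.111468·1.4762 + -0.005496·9.4159 = 0.1128  (Pfizer)
  w_2 = 0.111468·2.8582 + -0.005496·14.2445 = 0.2403  (Honeywell)
  w_3 = 0.111468·1.8740 + -0.005496·25.7495 = 0.0674  (Intel)
  w_4 = 0.111468·0.9528 + -0.005496·14.7909 = 0.0249  (Ford)
  w_5 = 0.111468·0.8071 + -0.005496·18.0818 = -0.0094  (Kellogg)
  w_6 = 0.111468·4.3860 + -0.005496·29.3859 = 0.3274  (Boeing)
Σw_i=1.0000  μᵀw=0.1580
σ²=wᵀΣw=λ₁·μ_p+λ₂ = 0.111468·0.158 + -0.005496 = 0.012116 ≈ 0.0121
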